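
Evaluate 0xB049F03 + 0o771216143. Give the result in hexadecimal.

0x12E9BB66

0o771216143 = 0x7E51C63 in hexadecimal.
Add column by column in base 16, right to left:
  3+3 = 6
  0+6 = 6
  F+C = B carry 1
  9+1+1 = B
  4+5 = 9
  0+E = E
  B+7 = 2 carry 1
  final carry 1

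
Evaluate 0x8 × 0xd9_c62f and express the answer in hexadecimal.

Multiply each base-16 digit by 8, carrying:
  f×8 = 120 → write 8 carry 7
  2×8+7 = 23 → write 7 carry 1
  6×8+1 = 49 → write 1 carry 3
  c×8+3 = 99 → write 3 carry 6
  9×8+6 = 78 → write e carry 4
  d×8+4 = 108 → write c carry 6
  remaining carry: 6

0x6ce3178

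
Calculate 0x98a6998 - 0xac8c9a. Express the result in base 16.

0x8dddcfe

Subtract column by column in base 16:
  8-a → e (borrow)
  9-9-1 → f (borrow)
  9-c-1 → c (borrow)
  6-8-1 → d (borrow)
  a-c-1 → d (borrow)
  8-a-1 → d (borrow)
  9-0-1 → 8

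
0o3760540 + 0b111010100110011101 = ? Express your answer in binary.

0b100111000101011111101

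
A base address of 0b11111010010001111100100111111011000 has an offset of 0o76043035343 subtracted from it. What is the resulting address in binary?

0o76043035343 = 0b111110000100011000011101011100011 in binary.
Subtract column by column in base 2:
  0-1 → 1 (borrow)
  0-1-1 → 0 (borrow)
  0-0-1 → 1 (borrow)
  1-0-1 → 0
  1-0 → 1
  0-1 → 1 (borrow)
  1-1-1 → 1 (borrow)
  1-1-1 → 1 (borrow)
  1-0-1 → 0
  1-1 → 0
  1-0 → 1
  1-1 → 0
  0-1 → 1 (borrow)
  0-1-1 → 0 (borrow)
  1-0-1 → 0
  0-0 → 0
  0-0 → 0
  1-0 → 1
  1-1 → 0
  1-1 → 0
  1-0 → 1
  1-0 → 1
  0-0 → 0
  0-1 → 1 (borrow)
  0-0-1 → 1 (borrow)
  1-0-1 → 0
  0-0 → 0
  0-0 → 0
  1-1 → 0
  0-1 → 1 (borrow)
  1-1-1 → 1 (borrow)
  1-1-1 → 1 (borrow)
  1-1-1 → 1 (borrow)
  1-0-1 → 0
  1-0 → 1

0b10111100001101100100001010011110101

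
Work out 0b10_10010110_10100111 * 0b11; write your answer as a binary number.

0b1111100001111110101

Multiply each base-2 digit by 3, carrying:
  1×3 = 3 → write 1 carry 1
  1×3+1 = 4 → write 0 carry 2
  1×3+2 = 5 → write 1 carry 2
  0×3+2 = 2 → write 0 carry 1
  0×3+1 = 1 → write 1
  1×3 = 3 → write 1 carry 1
  0×3+1 = 1 → write 1
  1×3 = 3 → write 1 carry 1
  0×3+1 = 1 → write 1
  1×3 = 3 → write 1 carry 1
  1×3+1 = 4 → write 0 carry 2
  0×3+2 = 2 → write 0 carry 1
  1×3+1 = 4 → write 0 carry 2
  0×3+2 = 2 → write 0 carry 1
  0×3+1 = 1 → write 1
  1×3 = 3 → write 1 carry 1
  0×3+1 = 1 → write 1
  1×3 = 3 → write 1 carry 1
  remaining carry: 1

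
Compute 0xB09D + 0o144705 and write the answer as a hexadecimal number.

0o144705 = 0xC9C5 in hexadecimal.
Add column by column in base 16, right to left:
  D+5 = 2 carry 1
  9+C+1 = 6 carry 1
  0+9+1 = A
  B+C = 7 carry 1
  final carry 1

0x17A62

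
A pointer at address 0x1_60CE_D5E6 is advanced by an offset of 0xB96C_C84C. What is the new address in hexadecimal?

0x21A3B9E32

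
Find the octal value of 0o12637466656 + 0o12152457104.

Add column by column in base 8, right to left:
  6+4 = 2 carry 1
  5+0+1 = 6
  6+1 = 7
  6+7 = 5 carry 1
  6+5+1 = 4 carry 1
  4+4+1 = 1 carry 1
  7+2+1 = 2 carry 1
  3+5+1 = 1 carry 1
  6+1+1 = 0 carry 1
  2+2+1 = 5
  1+1 = 2

0o25012145762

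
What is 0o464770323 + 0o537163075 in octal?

0o1224153420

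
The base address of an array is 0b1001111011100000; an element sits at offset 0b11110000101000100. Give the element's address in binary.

Add column by column in base 2, right to left:
  0+0 = 0
  0+0 = 0
  0+1 = 1
  0+0 = 0
  0+0 = 0
  1+0 = 1
  1+1 = 0 carry 1
  1+0+1 = 0 carry 1
  0+1+1 = 0 carry 1
  1+0+1 = 0 carry 1
  1+0+1 = 0 carry 1
  1+0+1 = 0 carry 1
  1+0+1 = 0 carry 1
  0+1+1 = 0 carry 1
  0+1+1 = 0 carry 1
  1+1+1 = 1 carry 1
  0+1+1 = 0 carry 1
  final carry 1

0b101000000000100100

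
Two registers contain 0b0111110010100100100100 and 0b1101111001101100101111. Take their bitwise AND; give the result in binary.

AND bit by bit (1 only where both bits are 1):
  0111110010100100100100
& 1101111001101100101111
= 0101110000100100100100

0b0101110000100100100100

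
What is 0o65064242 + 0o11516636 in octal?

0o76603100

Add column by column in base 8, right to left:
  2+6 = 0 carry 1
  4+3+1 = 0 carry 1
  2+6+1 = 1 carry 1
  4+6+1 = 3 carry 1
  6+1+1 = 0 carry 1
  0+5+1 = 6
  5+1 = 6
  6+1 = 7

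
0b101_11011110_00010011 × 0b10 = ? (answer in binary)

Multiply each base-2 digit by 2, carrying:
  1×2 = 2 → write 0 carry 1
  1×2+1 = 3 → write 1 carry 1
  0×2+1 = 1 → write 1
  0×2 = 0 → write 0
  1×2 = 2 → write 0 carry 1
  0×2+1 = 1 → write 1
  0×2 = 0 → write 0
  0×2 = 0 → write 0
  0×2 = 0 → write 0
  1×2 = 2 → write 0 carry 1
  1×2+1 = 3 → write 1 carry 1
  1×2+1 = 3 → write 1 carry 1
  1×2+1 = 3 → write 1 carry 1
  0×2+1 = 1 → write 1
  1×2 = 2 → write 0 carry 1
  1×2+1 = 3 → write 1 carry 1
  1×2+1 = 3 → write 1 carry 1
  0×2+1 = 1 → write 1
  1×2 = 2 → write 0 carry 1
  remaining carry: 1

0b10111011110000100110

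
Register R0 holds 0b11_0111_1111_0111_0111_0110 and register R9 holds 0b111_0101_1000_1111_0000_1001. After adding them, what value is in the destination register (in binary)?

Add column by column in base 2, right to left:
  0+1 = 1
  1+0 = 1
  1+0 = 1
  0+1 = 1
  1+0 = 1
  1+0 = 1
  1+0 = 1
  0+0 = 0
  1+1 = 0 carry 1
  1+1+1 = 1 carry 1
  1+1+1 = 1 carry 1
  0+1+1 = 0 carry 1
  1+0+1 = 0 carry 1
  1+0+1 = 0 carry 1
  1+0+1 = 0 carry 1
  1+1+1 = 1 carry 1
  1+1+1 = 1 carry 1
  1+0+1 = 0 carry 1
  1+1+1 = 1 carry 1
  0+0+1 = 1
  1+1 = 0 carry 1
  1+1+1 = 1 carry 1
  0+1+1 = 0 carry 1
  final carry 1

0b101011011000011001111111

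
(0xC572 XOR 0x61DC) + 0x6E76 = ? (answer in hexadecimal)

0x11324

First 0xC572 XOR 0x61DC = 0xA4AE.
Add column by column in base 16, right to left:
  E+6 = 4 carry 1
  A+7+1 = 2 carry 1
  4+E+1 = 3 carry 1
  A+6+1 = 1 carry 1
  final carry 1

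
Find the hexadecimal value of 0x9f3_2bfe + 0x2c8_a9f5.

0xcbbd5f3

Add column by column in base 16, right to left:
  e+5 = 3 carry 1
  f+f+1 = f carry 1
  b+9+1 = 5 carry 1
  2+a+1 = d
  3+8 = b
  f+c = b carry 1
  9+2+1 = c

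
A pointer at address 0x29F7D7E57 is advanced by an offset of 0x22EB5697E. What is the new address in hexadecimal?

Add column by column in base 16, right to left:
  7+E = 5 carry 1
  5+7+1 = D
  E+9 = 7 carry 1
  7+6+1 = E
  D+5 = 2 carry 1
  7+B+1 = 3 carry 1
  F+E+1 = E carry 1
  9+2+1 = C
  2+2 = 4

0x4CE32E7D5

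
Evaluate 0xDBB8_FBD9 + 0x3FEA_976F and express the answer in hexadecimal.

0x11BA39348

Add column by column in base 16, right to left:
  9+F = 8 carry 1
  D+6+1 = 4 carry 1
  B+7+1 = 3 carry 1
  F+9+1 = 9 carry 1
  8+A+1 = 3 carry 1
  B+E+1 = A carry 1
  B+F+1 = B carry 1
  D+3+1 = 1 carry 1
  final carry 1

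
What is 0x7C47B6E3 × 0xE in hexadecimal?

0x6CBEC006A

Multiply each base-16 digit by 14, carrying:
  3×14 = 42 → write A carry 2
  E×14+2 = 198 → write 6 carry 12
  6×14+12 = 96 → write 0 carry 6
  B×14+6 = 160 → write 0 carry 10
  7×14+10 = 108 → write C carry 6
  4×14+6 = 62 → write E carry 3
  C×14+3 = 171 → write B carry 10
  7×14+10 = 108 → write C carry 6
  remaining carry: 6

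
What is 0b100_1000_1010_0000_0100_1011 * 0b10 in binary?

0b100100010100000010010110

Multiply each base-2 digit by 2, carrying:
  1×2 = 2 → write 0 carry 1
  1×2+1 = 3 → write 1 carry 1
  0×2+1 = 1 → write 1
  1×2 = 2 → write 0 carry 1
  0×2+1 = 1 → write 1
  0×2 = 0 → write 0
  1×2 = 2 → write 0 carry 1
  0×2+1 = 1 → write 1
  0×2 = 0 → write 0
  0×2 = 0 → write 0
  0×2 = 0 → write 0
  0×2 = 0 → write 0
  0×2 = 0 → write 0
  1×2 = 2 → write 0 carry 1
  0×2+1 = 1 → write 1
  1×2 = 2 → write 0 carry 1
  0×2+1 = 1 → write 1
  0×2 = 0 → write 0
  0×2 = 0 → write 0
  1×2 = 2 → write 0 carry 1
  0×2+1 = 1 → write 1
  0×2 = 0 → write 0
  1×2 = 2 → write 0 carry 1
  remaining carry: 1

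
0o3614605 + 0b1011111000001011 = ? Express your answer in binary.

0o3614605 = 0b11110001100110000101 in binary.
Add column by column in base 2, right to left:
  1+1 = 0 carry 1
  0+1+1 = 0 carry 1
  1+0+1 = 0 carry 1
  0+1+1 = 0 carry 1
  0+0+1 = 1
  0+0 = 0
  0+0 = 0
  1+0 = 1
  1+0 = 1
  0+1 = 1
  0+1 = 1
  1+1 = 0 carry 1
  1+1+1 = 1 carry 1
  0+1+1 = 0 carry 1
  0+0+1 = 1
  0+1 = 1
  1+0 = 1
  1+0 = 1
  1+0 = 1
  1+0 = 1

0b11111101011110010000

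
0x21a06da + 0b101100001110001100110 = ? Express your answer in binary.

0x21a06da = 0b10000110100000011011011010 in binary.
Add column by column in base 2, right to left:
  0+0 = 0
  1+1 = 0 carry 1
  0+1+1 = 0 carry 1
  1+0+1 = 0 carry 1
  1+0+1 = 0 carry 1
  0+1+1 = 0 carry 1
  1+1+1 = 1 carry 1
  1+0+1 = 0 carry 1
  0+0+1 = 1
  1+0 = 1
  1+1 = 0 carry 1
  0+1+1 = 0 carry 1
  0+1+1 = 0 carry 1
  0+0+1 = 1
  0+0 = 0
  0+0 = 0
  0+0 = 0
  1+1 = 0 carry 1
  0+1+1 = 0 carry 1
  1+0+1 = 0 carry 1
  1+1+1 = 1 carry 1
  0+0+1 = 1
  0+0 = 0
  0+0 = 0
  0+0 = 0
  1+0 = 1

0b10001100000010001101000000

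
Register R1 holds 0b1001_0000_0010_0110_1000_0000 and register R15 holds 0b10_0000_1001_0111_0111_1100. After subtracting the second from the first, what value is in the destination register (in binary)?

Subtract column by column in base 2:
  0-0 → 0
  0-0 → 0
  0-1 → 1 (borrow)
  0-1-1 → 0 (borrow)
  0-1-1 → 0 (borrow)
  0-1-1 → 0 (borrow)
  0-1-1 → 0 (borrow)
  1-0-1 → 0
  0-1 → 1 (borrow)
  1-1-1 → 1 (borrow)
  1-1-1 → 1 (borrow)
  0-0-1 → 1 (borrow)
  0-1-1 → 0 (borrow)
  1-0-1 → 0
  0-0 → 0
  0-1 → 1 (borrow)
  0-0-1 → 1 (borrow)
  0-0-1 → 1 (borrow)
  0-0-1 → 1 (borrow)
  0-0-1 → 1 (borrow)
  1-0-1 → 0
  0-1 → 1 (borrow)
  0-0-1 → 1 (borrow)
  1-0-1 → 0

0b11011111000111100000100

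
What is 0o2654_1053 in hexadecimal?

0x5ac22b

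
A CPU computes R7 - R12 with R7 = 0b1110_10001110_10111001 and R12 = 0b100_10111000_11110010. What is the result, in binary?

0b10011101010111000111

Subtract column by column in base 2:
  1-0 → 1
  0-1 → 1 (borrow)
  0-0-1 → 1 (borrow)
  1-0-1 → 0
  1-1 → 0
  1-1 → 0
  0-1 → 1 (borrow)
  1-1-1 → 1 (borrow)
  0-0-1 → 1 (borrow)
  1-0-1 → 0
  1-0 → 1
  1-1 → 0
  0-1 → 1 (borrow)
  0-1-1 → 0 (borrow)
  0-0-1 → 1 (borrow)
  1-1-1 → 1 (borrow)
  0-0-1 → 1 (borrow)
  1-0-1 → 0
  1-1 → 0
  1-0 → 1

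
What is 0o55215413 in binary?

0b101101010001101100001011

Each octal digit is 3 bits: 5=101 5=101 2=010 1=001 5=101 4=100 1=001 3=011.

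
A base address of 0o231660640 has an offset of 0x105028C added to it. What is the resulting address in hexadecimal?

0x36C642C

0o231660640 = 0x26761A0 in hexadecimal.
Add column by column in base 16, right to left:
  0+C = C
  A+8 = 2 carry 1
  1+2+1 = 4
  6+0 = 6
  7+5 = C
  6+0 = 6
  2+1 = 3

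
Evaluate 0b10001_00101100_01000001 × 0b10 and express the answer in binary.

0b1000100101100010000010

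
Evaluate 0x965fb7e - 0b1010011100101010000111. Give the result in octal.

0x965fb7e = 0o1131375576 in octal.
0b1010011100101010000111 = 0o12345207 in octal.
Subtract column by column in base 8:
  6-7 → 7 (borrow)
  7-0-1 → 6
  5-2 → 3
  5-5 → 0
  7-4 → 3
  3-3 → 0
  1-2 → 7 (borrow)
  3-1-1 → 1
  1-0 → 1
  1-0 → 1

0o1117030367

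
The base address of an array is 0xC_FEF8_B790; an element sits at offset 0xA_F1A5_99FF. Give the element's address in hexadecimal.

0x17F09E518F

Add column by column in base 16, right to left:
  0+F = F
  9+F = 8 carry 1
  7+9+1 = 1 carry 1
  B+9+1 = 5 carry 1
  8+5+1 = E
  F+A = 9 carry 1
  E+1+1 = 0 carry 1
  F+F+1 = F carry 1
  C+A+1 = 7 carry 1
  final carry 1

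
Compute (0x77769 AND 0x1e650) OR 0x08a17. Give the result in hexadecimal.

0x1ee57

0x77769 AND 0x1e650 = 0x16640.
Then OR with 0x08a17.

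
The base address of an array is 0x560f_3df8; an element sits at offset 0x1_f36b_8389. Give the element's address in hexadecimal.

Add column by column in base 16, right to left:
  8+9 = 1 carry 1
  f+8+1 = 8 carry 1
  d+3+1 = 1 carry 1
  3+8+1 = c
  f+b = a carry 1
  0+6+1 = 7
  6+3 = 9
  5+f = 4 carry 1
  0+1+1 = 2

0x2497ac181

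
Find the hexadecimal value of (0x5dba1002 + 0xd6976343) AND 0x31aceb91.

Add column by column in base 16, right to left:
  2+3 = 5
  0+4 = 4
  0+3 = 3
  1+6 = 7
  a+7 = 1 carry 1
  b+9+1 = 5 carry 1
  d+6+1 = 4 carry 1
  5+d+1 = 3 carry 1
  final carry 1
Sum = 0x134517345; now AND with 0x31aceb91:
  1&0=0, 3&3=3, 4&1=0, 5&a=0, 1&c=0, 7&e=6, 3&b=3, 4&9=0, 5&1=1

0x30006301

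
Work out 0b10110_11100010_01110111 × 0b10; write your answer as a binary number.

Multiply each base-2 digit by 2, carrying:
  1×2 = 2 → write 0 carry 1
  1×2+1 = 3 → write 1 carry 1
  1×2+1 = 3 → write 1 carry 1
  0×2+1 = 1 → write 1
  1×2 = 2 → write 0 carry 1
  1×2+1 = 3 → write 1 carry 1
  1×2+1 = 3 → write 1 carry 1
  0×2+1 = 1 → write 1
  0×2 = 0 → write 0
  1×2 = 2 → write 0 carry 1
  0×2+1 = 1 → write 1
  0×2 = 0 → write 0
  0×2 = 0 → write 0
  1×2 = 2 → write 0 carry 1
  1×2+1 = 3 → write 1 carry 1
  1×2+1 = 3 → write 1 carry 1
  0×2+1 = 1 → write 1
  1×2 = 2 → write 0 carry 1
  1×2+1 = 3 → write 1 carry 1
  0×2+1 = 1 → write 1
  1×2 = 2 → write 0 carry 1
  remaining carry: 1

0b1011011100010011101110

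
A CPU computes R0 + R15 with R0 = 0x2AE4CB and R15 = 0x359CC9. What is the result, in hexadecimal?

0x608194

Add column by column in base 16, right to left:
  B+9 = 4 carry 1
  C+C+1 = 9 carry 1
  4+C+1 = 1 carry 1
  E+9+1 = 8 carry 1
  A+5+1 = 0 carry 1
  2+3+1 = 6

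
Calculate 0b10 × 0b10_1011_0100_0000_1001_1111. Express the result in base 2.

0b10101101000000100111110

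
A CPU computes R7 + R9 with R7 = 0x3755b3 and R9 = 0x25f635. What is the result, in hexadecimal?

Add column by column in base 16, right to left:
  3+5 = 8
  b+3 = e
  5+6 = b
  5+f = 4 carry 1
  7+5+1 = d
  3+2 = 5

0x5d4be8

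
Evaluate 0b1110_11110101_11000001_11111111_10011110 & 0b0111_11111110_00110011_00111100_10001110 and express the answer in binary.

0b011011110100000000010011110010001110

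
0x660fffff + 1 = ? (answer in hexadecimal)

0x66100000

The trailing 5 digits are F (max in base 16), so adding 1 cascades: they roll to 0 and the next digit up increments.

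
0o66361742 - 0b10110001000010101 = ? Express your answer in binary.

0o66361742 = 0b110110011110001111100010 in binary.
Subtract column by column in base 2:
  0-1 → 1 (borrow)
  1-0-1 → 0
  0-1 → 1 (borrow)
  0-0-1 → 1 (borrow)
  0-1-1 → 0 (borrow)
  1-0-1 → 0
  1-0 → 1
  1-0 → 1
  1-0 → 1
  1-1 → 0
  0-0 → 0
  0-0 → 0
  0-0 → 0
  1-1 → 0
  1-1 → 0
  1-0 → 1
  1-1 → 0
  0-0 → 0
  0-0 → 0
  1-0 → 1
  1-0 → 1
  0-0 → 0
  1-0 → 1
  1-0 → 1

0b110110001000000111001101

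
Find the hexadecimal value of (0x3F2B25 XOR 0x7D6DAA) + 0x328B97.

First 0x3F2B25 XOR 0x7D6DAA = 0x42468F.
Add column by column in base 16, right to left:
  F+7 = 6 carry 1
  8+9+1 = 2 carry 1
  6+B+1 = 2 carry 1
  4+8+1 = D
  2+2 = 4
  4+3 = 7

0x74D226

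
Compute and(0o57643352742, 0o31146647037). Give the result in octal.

AND each oct digit independently (no carries):
  5&3=1, 7&1=1, 6&1=0, 4&4=4, 3&6=2, 3&6=2, 5&4=4, 2&7=2, 7&0=0, 4&3=0, 2&7=2

0o11042242002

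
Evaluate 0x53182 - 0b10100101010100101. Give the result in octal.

0o763335

0x53182 = 0o1230602 in octal.
0b10100101010100101 = 0o245245 in octal.
Subtract column by column in base 8:
  2-5 → 5 (borrow)
  0-4-1 → 3 (borrow)
  6-2-1 → 3
  0-5 → 3 (borrow)
  3-4-1 → 6 (borrow)
  2-2-1 → 7 (borrow)
  1-0-1 → 0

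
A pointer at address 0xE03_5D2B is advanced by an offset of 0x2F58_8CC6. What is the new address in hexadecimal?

0x3D5BE9F1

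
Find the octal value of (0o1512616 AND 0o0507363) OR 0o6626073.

0o6726273

0o1512616 AND 0o0507363 = 0o0502202.
Then OR with 0o6626073.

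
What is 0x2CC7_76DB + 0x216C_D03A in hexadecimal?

Add column by column in base 16, right to left:
  B+A = 5 carry 1
  D+3+1 = 1 carry 1
  6+0+1 = 7
  7+D = 4 carry 1
  7+C+1 = 4 carry 1
  C+6+1 = 3 carry 1
  C+1+1 = E
  2+2 = 4

0x4E344715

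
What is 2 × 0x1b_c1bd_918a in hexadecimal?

0x37837b2314

Multiply each base-16 digit by 2, carrying:
  a×2 = 20 → write 4 carry 1
  8×2+1 = 17 → write 1 carry 1
  1×2+1 = 3 → write 3
  9×2 = 18 → write 2 carry 1
  d×2+1 = 27 → write b carry 1
  b×2+1 = 23 → write 7 carry 1
  1×2+1 = 3 → write 3
  c×2 = 24 → write 8 carry 1
  b×2+1 = 23 → write 7 carry 1
  1×2+1 = 3 → write 3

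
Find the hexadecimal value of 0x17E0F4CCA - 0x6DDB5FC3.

Subtract column by column in base 16:
  A-3 → 7
  C-C → 0
  C-F → D (borrow)
  4-5-1 → E (borrow)
  F-B-1 → 3
  0-D → 3 (borrow)
  E-D-1 → 0
  7-6 → 1
  1-0 → 1

0x11033ED07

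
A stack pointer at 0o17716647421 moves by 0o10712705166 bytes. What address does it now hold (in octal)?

0o30631554607

Add column by column in base 8, right to left:
  1+6 = 7
  2+6 = 0 carry 1
  4+1+1 = 6
  7+5 = 4 carry 1
  4+0+1 = 5
  6+7 = 5 carry 1
  6+2+1 = 1 carry 1
  1+1+1 = 3
  7+7 = 6 carry 1
  7+0+1 = 0 carry 1
  1+1+1 = 3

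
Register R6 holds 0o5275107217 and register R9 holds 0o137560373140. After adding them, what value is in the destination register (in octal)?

Add column by column in base 8, right to left:
  7+0 = 7
  1+4 = 5
  2+1 = 3
  7+3 = 2 carry 1
  0+7+1 = 0 carry 1
  1+3+1 = 5
  5+0 = 5
  7+6 = 5 carry 1
  2+5+1 = 0 carry 1
  5+7+1 = 5 carry 1
  0+3+1 = 4
  0+1 = 1

0o145055502357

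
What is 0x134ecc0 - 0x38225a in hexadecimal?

Subtract column by column in base 16:
  0-a → 6 (borrow)
  c-5-1 → 6
  c-2 → a
  e-2 → c
  4-8 → c (borrow)
  3-3-1 → f (borrow)
  1-0-1 → 0

0xfcca66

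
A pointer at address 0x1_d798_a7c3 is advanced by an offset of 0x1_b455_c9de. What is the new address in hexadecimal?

0x38bee71a1

Add column by column in base 16, right to left:
  3+e = 1 carry 1
  c+d+1 = a carry 1
  7+9+1 = 1 carry 1
  a+c+1 = 7 carry 1
  8+5+1 = e
  9+5 = e
  7+4 = b
  d+b = 8 carry 1
  1+1+1 = 3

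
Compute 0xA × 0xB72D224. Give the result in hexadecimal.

Multiply each base-16 digit by 10, carrying:
  4×10 = 40 → write 8 carry 2
  2×10+2 = 22 → write 6 carry 1
  2×10+1 = 21 → write 5 carry 1
  D×10+1 = 131 → write 3 carry 8
  2×10+8 = 28 → write C carry 1
  7×10+1 = 71 → write 7 carry 4
  B×10+4 = 114 → write 2 carry 7
  remaining carry: 7

0x727C3568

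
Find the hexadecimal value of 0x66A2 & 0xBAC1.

AND each hex digit independently (no carries):
  6&B=2, 6&A=2, A&C=8, 2&1=0

0x2280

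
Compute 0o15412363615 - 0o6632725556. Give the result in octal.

0o6557436037

Subtract column by column in base 8:
  5-6 → 7 (borrow)
  1-5-1 → 3 (borrow)
  6-5-1 → 0
  3-5 → 6 (borrow)
  6-2-1 → 3
  3-7 → 4 (borrow)
  2-2-1 → 7 (borrow)
  1-3-1 → 5 (borrow)
  4-6-1 → 5 (borrow)
  5-6-1 → 6 (borrow)
  1-0-1 → 0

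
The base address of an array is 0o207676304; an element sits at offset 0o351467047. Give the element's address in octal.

Add column by column in base 8, right to left:
  4+7 = 3 carry 1
  0+4+1 = 5
  3+0 = 3
  6+7 = 5 carry 1
  7+6+1 = 6 carry 1
  6+4+1 = 3 carry 1
  7+1+1 = 1 carry 1
  0+5+1 = 6
  2+3 = 5

0o561365353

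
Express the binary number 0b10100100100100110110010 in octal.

Group the bits in threes: 010 100 100 100 100 110 110 010 → 24444662.

0o24444662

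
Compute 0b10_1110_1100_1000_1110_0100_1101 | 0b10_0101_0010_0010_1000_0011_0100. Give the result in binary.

0b10111111101010111001111101

OR bit by bit (1 where either bit is 1):
  10111011001000111001001101
| 10010100100010100000110100
= 10111111101010111001111101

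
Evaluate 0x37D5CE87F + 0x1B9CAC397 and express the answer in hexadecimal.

0x53727AC16

Add column by column in base 16, right to left:
  F+7 = 6 carry 1
  7+9+1 = 1 carry 1
  8+3+1 = C
  E+C = A carry 1
  C+A+1 = 7 carry 1
  5+C+1 = 2 carry 1
  D+9+1 = 7 carry 1
  7+B+1 = 3 carry 1
  3+1+1 = 5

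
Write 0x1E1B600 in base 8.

Expand each hex digit to 4 bits: 1=0001 E=1110 1=0001 B=1011 6=0110 0=0000 0=0000.
Group the bits in threes: 001 111 000 011 011 011 000 000 000 → 170333000.

0o170333000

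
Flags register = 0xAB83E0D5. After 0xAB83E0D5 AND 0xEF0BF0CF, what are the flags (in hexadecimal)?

0xAB03E0C5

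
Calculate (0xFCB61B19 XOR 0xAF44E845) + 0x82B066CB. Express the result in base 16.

0xD6A35A27

First 0xFCB61B19 XOR 0xAF44E845 = 0x53F2F35C.
Add column by column in base 16, right to left:
  C+B = 7 carry 1
  5+C+1 = 2 carry 1
  3+6+1 = A
  F+6 = 5 carry 1
  2+0+1 = 3
  F+B = A carry 1
  3+2+1 = 6
  5+8 = D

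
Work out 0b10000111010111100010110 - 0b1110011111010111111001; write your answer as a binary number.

0b10011011100100011101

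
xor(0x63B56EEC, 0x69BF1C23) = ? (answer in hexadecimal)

0x0A0A72CF

XOR each hex digit independently (no carries):
  6^6=0, 3^9=A, B^B=0, 5^F=A, 6^1=7, E^C=2, E^2=C, C^3=F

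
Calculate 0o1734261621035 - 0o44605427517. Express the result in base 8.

0o1667454171316

Subtract column by column in base 8:
  5-7 → 6 (borrow)
  3-1-1 → 1
  0-5 → 3 (borrow)
  1-7-1 → 1 (borrow)
  2-2-1 → 7 (borrow)
  6-4-1 → 1
  1-5 → 4 (borrow)
  6-0-1 → 5
  2-6 → 4 (borrow)
  4-4-1 → 7 (borrow)
  3-4-1 → 6 (borrow)
  7-0-1 → 6
  1-0 → 1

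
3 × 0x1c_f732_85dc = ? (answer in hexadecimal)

0x56e5979194

Multiply each base-16 digit by 3, carrying:
  c×3 = 36 → write 4 carry 2
  d×3+2 = 41 → write 9 carry 2
  5×3+2 = 17 → write 1 carry 1
  8×3+1 = 25 → write 9 carry 1
  2×3+1 = 7 → write 7
  3×3 = 9 → write 9
  7×3 = 21 → write 5 carry 1
  f×3+1 = 46 → write e carry 2
  c×3+2 = 38 → write 6 carry 2
  1×3+2 = 5 → write 5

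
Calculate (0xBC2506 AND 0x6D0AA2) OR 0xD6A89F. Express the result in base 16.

0xBC2506 AND 0x6D0AA2 = 0x2C0002.
Then OR with 0xD6A89F.

0xFEA89F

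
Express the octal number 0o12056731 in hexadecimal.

Each octal digit is 3 bits: 1=001 2=010 0=000 5=101 6=110 7=111 3=011 1=001.
Group the bits into nibbles: 0010 1000 0101 1101 1101 1001 → 285DD9.

0x285DD9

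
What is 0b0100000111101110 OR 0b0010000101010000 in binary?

OR bit by bit (1 where either bit is 1):
  0100000111101110
| 0010000101010000
= 0110000111111110

0b0110000111111110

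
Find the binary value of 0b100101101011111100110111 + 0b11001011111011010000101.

0b111111001011010110111100

Add column by column in base 2, right to left:
  1+1 = 0 carry 1
  1+0+1 = 0 carry 1
  1+1+1 = 1 carry 1
  0+0+1 = 1
  1+0 = 1
  1+0 = 1
  0+0 = 0
  0+1 = 1
  1+0 = 1
  1+1 = 0 carry 1
  1+1+1 = 1 carry 1
  1+0+1 = 0 carry 1
  1+1+1 = 1 carry 1
  1+1+1 = 1 carry 1
  0+1+1 = 0 carry 1
  1+1+1 = 1 carry 1
  0+1+1 = 0 carry 1
  1+0+1 = 0 carry 1
  1+1+1 = 1 carry 1
  0+0+1 = 1
  1+0 = 1
  0+1 = 1
  0+1 = 1
  1+0 = 1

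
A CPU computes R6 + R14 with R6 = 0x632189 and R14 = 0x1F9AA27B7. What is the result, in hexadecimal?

0x1FA0D4940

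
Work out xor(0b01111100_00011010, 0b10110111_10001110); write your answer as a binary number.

0b1100101110010100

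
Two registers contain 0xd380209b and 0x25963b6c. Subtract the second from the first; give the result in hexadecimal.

0xade9e52f

Subtract column by column in base 16:
  b-c → f (borrow)
  9-6-1 → 2
  0-b → 5 (borrow)
  2-3-1 → e (borrow)
  0-6-1 → 9 (borrow)
  8-9-1 → e (borrow)
  3-5-1 → d (borrow)
  d-2-1 → a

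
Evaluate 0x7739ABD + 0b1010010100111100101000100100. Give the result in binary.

0b10001110001110110010011100001

0x7739ABD = 0b111011100111001101010111101 in binary.
Add column by column in base 2, right to left:
  1+0 = 1
  0+0 = 0
  1+1 = 0 carry 1
  1+0+1 = 0 carry 1
  1+0+1 = 0 carry 1
  1+1+1 = 1 carry 1
  0+0+1 = 1
  1+0 = 1
  0+0 = 0
  1+1 = 0 carry 1
  0+0+1 = 1
  1+1 = 0 carry 1
  1+0+1 = 0 carry 1
  0+0+1 = 1
  0+1 = 1
  1+1 = 0 carry 1
  1+1+1 = 1 carry 1
  1+1+1 = 1 carry 1
  0+0+1 = 1
  0+0 = 0
  1+1 = 0 carry 1
  1+0+1 = 0 carry 1
  1+1+1 = 1 carry 1
  0+0+1 = 1
  1+0 = 1
  1+1 = 0 carry 1
  1+0+1 = 0 carry 1
  0+1+1 = 0 carry 1
  final carry 1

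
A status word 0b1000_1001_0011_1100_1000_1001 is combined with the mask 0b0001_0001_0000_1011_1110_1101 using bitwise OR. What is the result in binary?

0b100110010011111111101101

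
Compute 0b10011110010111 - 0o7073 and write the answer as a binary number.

0b1100101011100

0o7073 = 0b111000111011 in binary.
Subtract column by column in base 2:
  1-1 → 0
  1-1 → 0
  1-0 → 1
  0-1 → 1 (borrow)
  1-1-1 → 1 (borrow)
  0-1-1 → 0 (borrow)
  0-0-1 → 1 (borrow)
  1-0-1 → 0
  1-0 → 1
  1-1 → 0
  1-1 → 0
  0-1 → 1 (borrow)
  0-0-1 → 1 (borrow)
  1-0-1 → 0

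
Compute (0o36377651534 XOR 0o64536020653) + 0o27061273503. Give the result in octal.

0o101723165072

First 0o36377651534 XOR 0o64536020653 = 0o52641671367.
Add column by column in base 8, right to left:
  7+3 = 2 carry 1
  6+0+1 = 7
  3+5 = 0 carry 1
  1+3+1 = 5
  7+7 = 6 carry 1
  6+2+1 = 1 carry 1
  1+1+1 = 3
  4+6 = 2 carry 1
  6+0+1 = 7
  2+7 = 1 carry 1
  5+2+1 = 0 carry 1
  final carry 1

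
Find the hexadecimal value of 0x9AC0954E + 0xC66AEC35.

Add column by column in base 16, right to left:
  E+5 = 3 carry 1
  4+3+1 = 8
  5+C = 1 carry 1
  9+E+1 = 8 carry 1
  0+A+1 = B
  C+6 = 2 carry 1
  A+6+1 = 1 carry 1
  9+C+1 = 6 carry 1
  final carry 1

0x1612B8183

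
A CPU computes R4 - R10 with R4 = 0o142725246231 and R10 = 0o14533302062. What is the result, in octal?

0o126171744147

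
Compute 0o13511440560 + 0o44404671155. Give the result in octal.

0o60116331735

Add column by column in base 8, right to left:
  0+5 = 5
  6+5 = 3 carry 1
  5+1+1 = 7
  0+1 = 1
  4+7 = 3 carry 1
  4+6+1 = 3 carry 1
  1+4+1 = 6
  1+0 = 1
  5+4 = 1 carry 1
  3+4+1 = 0 carry 1
  1+4+1 = 6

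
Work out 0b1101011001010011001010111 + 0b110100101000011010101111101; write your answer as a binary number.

Add column by column in base 2, right to left:
  1+1 = 0 carry 1
  1+0+1 = 0 carry 1
  1+1+1 = 1 carry 1
  0+1+1 = 0 carry 1
  1+1+1 = 1 carry 1
  0+1+1 = 0 carry 1
  1+1+1 = 1 carry 1
  0+0+1 = 1
  0+1 = 1
  1+0 = 1
  1+1 = 0 carry 1
  0+0+1 = 1
  0+1 = 1
  1+1 = 0 carry 1
  0+0+1 = 1
  1+0 = 1
  0+0 = 0
  0+0 = 0
  1+1 = 0 carry 1
  1+0+1 = 0 carry 1
  0+1+1 = 0 carry 1
  1+0+1 = 0 carry 1
  0+0+1 = 1
  1+1 = 0 carry 1
  1+0+1 = 0 carry 1
  0+1+1 = 0 carry 1
  0+1+1 = 0 carry 1
  final carry 1

0b1000010000001101101111010100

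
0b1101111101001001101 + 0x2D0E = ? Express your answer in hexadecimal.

0b1101111101001001101 = 0x6FA4D in hexadecimal.
Add column by column in base 16, right to left:
  D+E = B carry 1
  4+0+1 = 5
  A+D = 7 carry 1
  F+2+1 = 2 carry 1
  6+0+1 = 7

0x7275B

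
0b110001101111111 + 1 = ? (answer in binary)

0b110001110000000

The trailing 7 digits are 1 (max in base 2), so adding 1 cascades: they roll to 0 and the next digit up increments.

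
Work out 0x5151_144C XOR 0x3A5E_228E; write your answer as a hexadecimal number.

0x6B0F36C2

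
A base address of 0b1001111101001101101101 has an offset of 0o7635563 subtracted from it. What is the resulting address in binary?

0o7635563 = 0b111110011101101110011 in binary.
Subtract column by column in base 2:
  1-1 → 0
  0-1 → 1 (borrow)
  1-0-1 → 0
  1-0 → 1
  0-1 → 1 (borrow)
  1-1-1 → 1 (borrow)
  1-1-1 → 1 (borrow)
  0-0-1 → 1 (borrow)
  1-1-1 → 1 (borrow)
  1-1-1 → 1 (borrow)
  0-0-1 → 1 (borrow)
  0-1-1 → 0 (borrow)
  1-1-1 → 1 (borrow)
  0-1-1 → 0 (borrow)
  1-0-1 → 0
  1-0 → 1
  1-1 → 0
  1-1 → 0
  1-1 → 0
  0-1 → 1 (borrow)
  0-1-1 → 0 (borrow)
  1-0-1 → 0

0b10001001011111111010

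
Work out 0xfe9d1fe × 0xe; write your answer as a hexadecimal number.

Multiply each base-16 digit by 14, carrying:
  e×14 = 196 → write 4 carry 12
  f×14+12 = 222 → write e carry 13
  1×14+13 = 27 → write b carry 1
  d×14+1 = 183 → write 7 carry 11
  9×14+11 = 137 → write 9 carry 8
  e×14+8 = 204 → write c carry 12
  f×14+12 = 222 → write e carry 13
  remaining carry: d

0xdec97be4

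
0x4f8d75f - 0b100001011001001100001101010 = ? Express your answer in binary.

0b110011000011111011110101

0x4f8d75f = 0b100111110001101011101011111 in binary.
Subtract column by column in base 2:
  1-0 → 1
  1-1 → 0
  1-0 → 1
  1-1 → 0
  1-0 → 1
  0-1 → 1 (borrow)
  1-1-1 → 1 (borrow)
  0-0-1 → 1 (borrow)
  1-0-1 → 0
  1-0 → 1
  1-0 → 1
  0-1 → 1 (borrow)
  1-1-1 → 1 (borrow)
  0-0-1 → 1 (borrow)
  1-0-1 → 0
  1-1 → 0
  0-0 → 0
  0-0 → 0
  0-1 → 1 (borrow)
  1-1-1 → 1 (borrow)
  1-0-1 → 0
  1-1 → 0
  1-0 → 1
  1-0 → 1
  0-0 → 0
  0-0 → 0
  1-1 → 0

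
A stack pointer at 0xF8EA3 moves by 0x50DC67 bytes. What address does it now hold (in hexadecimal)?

Add column by column in base 16, right to left:
  3+7 = A
  A+6 = 0 carry 1
  E+C+1 = B carry 1
  8+D+1 = 6 carry 1
  F+0+1 = 0 carry 1
  0+5+1 = 6

0x606B0A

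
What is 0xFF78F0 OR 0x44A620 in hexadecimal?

0xFFFEF0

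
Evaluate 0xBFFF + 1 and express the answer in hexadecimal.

0xC000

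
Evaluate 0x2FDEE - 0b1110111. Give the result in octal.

0o576567

0x2FDEE = 0o576756 in octal.
0b1110111 = 0o167 in octal.
Subtract column by column in base 8:
  6-7 → 7 (borrow)
  5-6-1 → 6 (borrow)
  7-1-1 → 5
  6-0 → 6
  7-0 → 7
  5-0 → 5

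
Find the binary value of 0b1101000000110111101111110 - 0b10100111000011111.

0b1100111110010000101011111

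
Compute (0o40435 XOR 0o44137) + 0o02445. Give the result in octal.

0o7147

First 0o40435 XOR 0o44137 = 0o04502.
Add column by column in base 8, right to left:
  2+5 = 7
  0+4 = 4
  5+4 = 1 carry 1
  4+2+1 = 7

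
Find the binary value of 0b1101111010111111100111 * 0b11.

0b101001110000111110110101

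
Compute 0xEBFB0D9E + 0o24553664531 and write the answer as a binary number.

0b110010001101010100111011011110111

0xEBFB0D9E = 0b11101011111110110000110110011110 in binary.
0o24553664531 = 0b10100101101011110110100101011001 in binary.
Add column by column in base 2, right to left:
  0+1 = 1
  1+0 = 1
  1+0 = 1
  1+1 = 0 carry 1
  1+1+1 = 1 carry 1
  0+0+1 = 1
  0+1 = 1
  1+0 = 1
  1+1 = 0 carry 1
  0+0+1 = 1
  1+0 = 1
  1+1 = 0 carry 1
  0+0+1 = 1
  0+1 = 1
  0+1 = 1
  0+0 = 0
  1+1 = 0 carry 1
  1+1+1 = 1 carry 1
  0+1+1 = 0 carry 1
  1+1+1 = 1 carry 1
  1+0+1 = 0 carry 1
  1+1+1 = 1 carry 1
  1+0+1 = 0 carry 1
  1+1+1 = 1 carry 1
  1+1+1 = 1 carry 1
  1+0+1 = 0 carry 1
  0+1+1 = 0 carry 1
  1+0+1 = 0 carry 1
  0+0+1 = 1
  1+1 = 0 carry 1
  1+0+1 = 0 carry 1
  1+1+1 = 1 carry 1
  final carry 1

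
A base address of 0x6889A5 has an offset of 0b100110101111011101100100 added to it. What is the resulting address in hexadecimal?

0b100110101111011101100100 = 0x9AF764 in hexadecimal.
Add column by column in base 16, right to left:
  5+4 = 9
  A+6 = 0 carry 1
  9+7+1 = 1 carry 1
  8+F+1 = 8 carry 1
  8+A+1 = 3 carry 1
  6+9+1 = 0 carry 1
  final carry 1

0x1038109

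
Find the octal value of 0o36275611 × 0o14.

0o554345154

Multiply each base-8 digit by 12, carrying:
  1×12 = 12 → write 4 carry 1
  1×12+1 = 13 → write 5 carry 1
  6×12+1 = 73 → write 1 carry 9
  5×12+9 = 69 → write 5 carry 8
  7×12+8 = 92 → write 4 carry 11
  2×12+11 = 35 → write 3 carry 4
  6×12+4 = 76 → write 4 carry 9
  3×12+9 = 45 → write 5 carry 5
  remaining carry: 5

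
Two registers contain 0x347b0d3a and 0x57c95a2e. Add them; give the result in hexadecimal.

Add column by column in base 16, right to left:
  a+e = 8 carry 1
  3+2+1 = 6
  d+a = 7 carry 1
  0+5+1 = 6
  b+9 = 4 carry 1
  7+c+1 = 4 carry 1
  4+7+1 = c
  3+5 = 8

0x8c446768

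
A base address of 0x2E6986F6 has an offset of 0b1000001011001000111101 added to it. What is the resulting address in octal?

0o5642434463

0x2E6986F6 = 0o5632303366 in octal.
0b1000001011001000111101 = 0o10131075 in octal.
Add column by column in base 8, right to left:
  6+5 = 3 carry 1
  6+7+1 = 6 carry 1
  3+0+1 = 4
  3+1 = 4
  0+3 = 3
  3+1 = 4
  2+0 = 2
  3+1 = 4
  6+0 = 6
  5+0 = 5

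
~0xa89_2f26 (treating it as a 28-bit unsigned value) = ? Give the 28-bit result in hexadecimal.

Each hex digit d becomes f−d:
  a→5, 8→7, 9→6, 2→d, f→0, 2→d, 6→9

0x576d0d9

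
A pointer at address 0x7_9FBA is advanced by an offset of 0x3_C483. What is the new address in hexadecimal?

0xB643D

Add column by column in base 16, right to left:
  A+3 = D
  B+8 = 3 carry 1
  F+4+1 = 4 carry 1
  9+C+1 = 6 carry 1
  7+3+1 = B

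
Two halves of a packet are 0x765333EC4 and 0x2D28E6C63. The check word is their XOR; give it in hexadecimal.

0x5B7BD52A7

XOR each hex digit independently (no carries):
  7^2=5, 6^D=B, 5^2=7, 3^8=B, 3^E=D, 3^6=5, E^C=2, C^6=A, 4^3=7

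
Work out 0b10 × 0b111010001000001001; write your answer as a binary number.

0b1110100010000010010

Multiply each base-2 digit by 2, carrying:
  1×2 = 2 → write 0 carry 1
  0×2+1 = 1 → write 1
  0×2 = 0 → write 0
  1×2 = 2 → write 0 carry 1
  0×2+1 = 1 → write 1
  0×2 = 0 → write 0
  0×2 = 0 → write 0
  0×2 = 0 → write 0
  0×2 = 0 → write 0
  1×2 = 2 → write 0 carry 1
  0×2+1 = 1 → write 1
  0×2 = 0 → write 0
  0×2 = 0 → write 0
  1×2 = 2 → write 0 carry 1
  0×2+1 = 1 → write 1
  1×2 = 2 → write 0 carry 1
  1×2+1 = 3 → write 1 carry 1
  1×2+1 = 3 → write 1 carry 1
  remaining carry: 1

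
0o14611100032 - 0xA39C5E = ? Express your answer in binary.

0b1100101100000001110001110111100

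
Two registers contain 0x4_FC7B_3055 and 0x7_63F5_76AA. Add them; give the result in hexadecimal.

0xC6070A6FF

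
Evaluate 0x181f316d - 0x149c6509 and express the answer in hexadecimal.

0x382cc64

Subtract column by column in base 16:
  d-9 → 4
  6-0 → 6
  1-5 → c (borrow)
  3-6-1 → c (borrow)
  f-c-1 → 2
  1-9 → 8 (borrow)
  8-4-1 → 3
  1-1 → 0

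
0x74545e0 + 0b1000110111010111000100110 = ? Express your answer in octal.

0x74545e0 = 0o721242740 in octal.
0b1000110111010111000100110 = 0o106727046 in octal.
Add column by column in base 8, right to left:
  0+6 = 6
  4+4 = 0 carry 1
  7+0+1 = 0 carry 1
  2+7+1 = 2 carry 1
  4+2+1 = 7
  2+7 = 1 carry 1
  1+6+1 = 0 carry 1
  2+0+1 = 3
  7+1 = 0 carry 1
  final carry 1

0o1030172006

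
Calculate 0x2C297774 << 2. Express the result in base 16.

2 bits is not a whole number of base-16 digits; in binary: 101100001010010111011101110100 << 2 = 10110000101001011101110111010000.

0xB0A5DDD0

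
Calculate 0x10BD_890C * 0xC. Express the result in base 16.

Multiply each base-16 digit by 12, carrying:
  C×12 = 144 → write 0 carry 9
  0×12+9 = 9 → write 9
  9×12 = 108 → write C carry 6
  8×12+6 = 102 → write 6 carry 6
  D×12+6 = 162 → write 2 carry 10
  B×12+10 = 142 → write E carry 8
  0×12+8 = 8 → write 8
  1×12 = 12 → write C

0xC8E26C90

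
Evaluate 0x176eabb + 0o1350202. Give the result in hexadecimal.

0o1350202 = 0x5d082 in hexadecimal.
Add column by column in base 16, right to left:
  b+2 = d
  b+8 = 3 carry 1
  a+0+1 = b
  e+d = b carry 1
  6+5+1 = c
  7+0 = 7
  1+0 = 1

0x17cbb3d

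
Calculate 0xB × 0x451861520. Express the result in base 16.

Multiply each base-16 digit by 11, carrying:
  0×11 = 0 → write 0
  2×11 = 22 → write 6 carry 1
  5×11+1 = 56 → write 8 carry 3
  1×11+3 = 14 → write E
  6×11 = 66 → write 2 carry 4
  8×11+4 = 92 → write C carry 5
  1×11+5 = 16 → write 0 carry 1
  5×11+1 = 56 → write 8 carry 3
  4×11+3 = 47 → write F carry 2
  remaining carry: 2

0x2F80C2E860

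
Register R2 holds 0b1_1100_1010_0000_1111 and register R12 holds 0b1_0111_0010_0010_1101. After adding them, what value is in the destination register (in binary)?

0b110011110000111100

Add column by column in base 2, right to left:
  1+1 = 0 carry 1
  1+0+1 = 0 carry 1
  1+1+1 = 1 carry 1
  1+1+1 = 1 carry 1
  0+0+1 = 1
  0+1 = 1
  0+0 = 0
  0+0 = 0
  0+0 = 0
  1+1 = 0 carry 1
  0+0+1 = 1
  1+0 = 1
  0+1 = 1
  0+1 = 1
  1+1 = 0 carry 1
  1+0+1 = 0 carry 1
  1+1+1 = 1 carry 1
  final carry 1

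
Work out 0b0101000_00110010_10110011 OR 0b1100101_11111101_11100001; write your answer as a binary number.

0b11011011111111111110011

OR bit by bit (1 where either bit is 1):
  01010000011001010110011
| 11001011111110111100001
= 11011011111111111110011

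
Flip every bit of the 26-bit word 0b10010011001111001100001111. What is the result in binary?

0b01101100110000110011110000

Invert each bit: 10010011001111001100001111 → 01101100110000110011110000.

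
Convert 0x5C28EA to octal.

Expand each hex digit to 4 bits: 5=0101 C=1100 2=0010 8=1000 E=1110 A=1010.
Group the bits in threes: 010 111 000 010 100 011 101 010 → 27024352.

0o27024352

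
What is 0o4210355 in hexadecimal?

0x1110ed

Each octal digit is 3 bits: 4=100 2=010 1=001 0=000 3=011 5=101 5=101.
Group the bits into nibbles: 0001 0001 0001 0000 1110 1101 → 1110ed.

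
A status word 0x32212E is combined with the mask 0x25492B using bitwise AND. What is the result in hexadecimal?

0x20012A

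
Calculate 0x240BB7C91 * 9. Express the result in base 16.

Multiply each base-16 digit by 9, carrying:
  1×9 = 9 → write 9
  9×9 = 81 → write 1 carry 5
  C×9+5 = 113 → write 1 carry 7
  7×9+7 = 70 → write 6 carry 4
  B×9+4 = 103 → write 7 carry 6
  B×9+6 = 105 → write 9 carry 6
  0×9+6 = 6 → write 6
  4×9 = 36 → write 4 carry 2
  2×9+2 = 20 → write 4 carry 1
  remaining carry: 1

0x1446976119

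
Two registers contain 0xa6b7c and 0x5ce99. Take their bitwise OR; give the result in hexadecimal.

0xfeffd

OR each hex digit independently (no carries):
  a|5=f, 6|c=e, b|e=f, 7|9=f, c|9=d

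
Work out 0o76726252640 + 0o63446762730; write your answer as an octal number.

Add column by column in base 8, right to left:
  0+0 = 0
  4+3 = 7
  6+7 = 5 carry 1
  2+2+1 = 5
  5+6 = 3 carry 1
  2+7+1 = 2 carry 1
  6+6+1 = 5 carry 1
  2+4+1 = 7
  7+4 = 3 carry 1
  6+3+1 = 2 carry 1
  7+6+1 = 6 carry 1
  final carry 1

0o162375235570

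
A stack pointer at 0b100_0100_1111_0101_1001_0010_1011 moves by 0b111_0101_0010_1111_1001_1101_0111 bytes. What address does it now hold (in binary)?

Add column by column in base 2, right to left:
  1+1 = 0 carry 1
  1+1+1 = 1 carry 1
  0+1+1 = 0 carry 1
  1+0+1 = 0 carry 1
  0+1+1 = 0 carry 1
  1+0+1 = 0 carry 1
  0+1+1 = 0 carry 1
  0+1+1 = 0 carry 1
  1+1+1 = 1 carry 1
  0+0+1 = 1
  0+0 = 0
  1+1 = 0 carry 1
  1+1+1 = 1 carry 1
  0+1+1 = 0 carry 1
  1+1+1 = 1 carry 1
  0+1+1 = 0 carry 1
  1+0+1 = 0 carry 1
  1+1+1 = 1 carry 1
  1+0+1 = 0 carry 1
  1+0+1 = 0 carry 1
  0+1+1 = 0 carry 1
  0+0+1 = 1
  1+1 = 0 carry 1
  0+0+1 = 1
  0+1 = 1
  0+1 = 1
  1+1 = 0 carry 1
  final carry 1

0b1011101000100101001100000010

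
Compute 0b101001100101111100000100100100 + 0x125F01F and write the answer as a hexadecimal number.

0x2ABDB143

0b101001100101111100000100100100 = 0x2997C124 in hexadecimal.
Add column by column in base 16, right to left:
  4+F = 3 carry 1
  2+1+1 = 4
  1+0 = 1
  C+F = B carry 1
  7+5+1 = D
  9+2 = B
  9+1 = A
  2+0 = 2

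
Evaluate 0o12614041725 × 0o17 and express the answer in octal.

0o241464774573

Multiply each base-8 digit by 15, carrying:
  5×15 = 75 → write 3 carry 9
  2×15+9 = 39 → write 7 carry 4
  7×15+4 = 109 → write 5 carry 13
  1×15+13 = 28 → write 4 carry 3
  4×15+3 = 63 → write 7 carry 7
  0×15+7 = 7 → write 7
  4×15 = 60 → write 4 carry 7
  1×15+7 = 22 → write 6 carry 2
  6×15+2 = 92 → write 4 carry 11
  2×15+11 = 41 → write 1 carry 5
  1×15+5 = 20 → write 4 carry 2
  remaining carry: 2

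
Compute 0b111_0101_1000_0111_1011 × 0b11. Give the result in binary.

0b101100000100101110001

Multiply each base-2 digit by 3, carrying:
  1×3 = 3 → write 1 carry 1
  1×3+1 = 4 → write 0 carry 2
  0×3+2 = 2 → write 0 carry 1
  1×3+1 = 4 → write 0 carry 2
  1×3+2 = 5 → write 1 carry 2
  1×3+2 = 5 → write 1 carry 2
  1×3+2 = 5 → write 1 carry 2
  0×3+2 = 2 → write 0 carry 1
  0×3+1 = 1 → write 1
  0×3 = 0 → write 0
  0×3 = 0 → write 0
  1×3 = 3 → write 1 carry 1
  1×3+1 = 4 → write 0 carry 2
  0×3+2 = 2 → write 0 carry 1
  1×3+1 = 4 → write 0 carry 2
  0×3+2 = 2 → write 0 carry 1
  1×3+1 = 4 → write 0 carry 2
  1×3+2 = 5 → write 1 carry 2
  1×3+2 = 5 → write 1 carry 2
  remaining carry: 10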